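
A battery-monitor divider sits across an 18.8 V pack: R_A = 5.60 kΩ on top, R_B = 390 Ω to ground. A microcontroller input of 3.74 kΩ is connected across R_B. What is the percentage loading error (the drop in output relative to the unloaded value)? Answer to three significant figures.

8.88 %

Unloaded V = 18.8 × 390/5990 = 1.2240 V.
Loaded: R_B‖R_L = 353.2 Ω, giving V = 18.8 × 353.2/5953 = 1.1153 V.
Drop = (1.2240 − 1.1153) / 1.2240 = 8.88 %.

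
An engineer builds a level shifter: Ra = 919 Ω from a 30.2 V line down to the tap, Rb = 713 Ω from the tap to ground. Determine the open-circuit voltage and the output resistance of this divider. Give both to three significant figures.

V_th is the open-circuit tap voltage: 30.2 × 713/(919 + 713) = 13.2 V.
With the supply zeroed, Ra and Rb appear in parallel from the tap: R_th = Ra‖Rb = (919 × 713)/1632 = 401 Ω.

V_th = 13.2 V, R_th = 401 Ω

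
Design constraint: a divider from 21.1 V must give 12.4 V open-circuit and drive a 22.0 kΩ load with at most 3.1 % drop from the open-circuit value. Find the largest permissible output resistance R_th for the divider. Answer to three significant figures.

Loading drop = R_th/(R_th + R_L) ≤ 0.0310, so R_th ≤ R_L · ε/(1−ε) = 22.0 kΩ × 0.0310/0.9690 = 704 Ω.

R_th ≤ 704 Ω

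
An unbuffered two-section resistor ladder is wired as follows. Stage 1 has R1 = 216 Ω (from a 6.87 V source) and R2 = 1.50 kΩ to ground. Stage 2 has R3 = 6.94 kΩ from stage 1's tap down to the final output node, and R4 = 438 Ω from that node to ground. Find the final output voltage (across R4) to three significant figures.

V_out ≈ 0.348 V

Stage 2 presents R3+R4 = 7378 Ω as a load on stage 1's tap.
Stage 1's lower leg becomes R2‖(R3+R4) = 1247 Ω, so V_mid = 6.87 × 1247/1463 = 5.855 V.
Stage 2 is itself unloaded: V_out = V_mid × R4/(R3+R4) = 5.855 × 438/7378 = 0.348 V.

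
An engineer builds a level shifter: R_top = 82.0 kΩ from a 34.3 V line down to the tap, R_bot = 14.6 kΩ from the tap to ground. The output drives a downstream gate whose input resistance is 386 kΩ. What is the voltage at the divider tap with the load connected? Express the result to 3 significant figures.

V_out ≈ 5.02 V

The load sits in parallel with R_bot: R_bot‖R_L = (14.6 × 386) / (14.6 + 386) = 14.07 kΩ.
V_out = 34.3 × 14.07 / (82.0 + 14.07) = 34.3 × 14.07/96.07 = 5.02 V.
(Unloaded it would have been 5.18 V.)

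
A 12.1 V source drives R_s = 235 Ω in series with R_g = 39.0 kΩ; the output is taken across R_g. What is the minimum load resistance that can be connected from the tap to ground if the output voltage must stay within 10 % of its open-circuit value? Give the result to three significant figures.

Output resistance R_th = R_s‖R_g = (235 × 39000)/39240 = 233.6 Ω.
The fractional drop is R_th/(R_th + R_L); requiring this ≤ 0.100 gives R_L ≥ R_th(1/0.100 − 1) = 233.6 × 9.000 = 2.10 kΩ.

R_L(min) ≈ 2.10 kΩ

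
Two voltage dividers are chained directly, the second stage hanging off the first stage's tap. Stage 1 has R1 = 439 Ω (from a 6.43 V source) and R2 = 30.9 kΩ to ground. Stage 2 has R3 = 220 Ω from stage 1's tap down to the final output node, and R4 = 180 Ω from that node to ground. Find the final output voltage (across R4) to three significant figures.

V_out ≈ 1.37 V

Stage 2 presents R3+R4 = 400.0 Ω as a load on stage 1's tap.
Stage 1's lower leg becomes R2‖(R3+R4) = 394.9 Ω, so V_mid = 6.43 × 394.9/833.9 = 3.045 V.
Stage 2 is itself unloaded: V_out = V_mid × R4/(R3+R4) = 3.045 × 180/400.0 = 1.37 V.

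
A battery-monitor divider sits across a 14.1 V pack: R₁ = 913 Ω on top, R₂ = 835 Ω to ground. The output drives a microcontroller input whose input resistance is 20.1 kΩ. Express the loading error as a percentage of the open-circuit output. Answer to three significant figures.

The divider's output (Thévenin) resistance is R₁‖R₂ = 436.1 Ω.
Fractional drop under load = R_th/(R_th + R_L) = 436.1 / (436.1 + 20100) = 0.02124.
So the output falls by 2.12 %.

2.12 %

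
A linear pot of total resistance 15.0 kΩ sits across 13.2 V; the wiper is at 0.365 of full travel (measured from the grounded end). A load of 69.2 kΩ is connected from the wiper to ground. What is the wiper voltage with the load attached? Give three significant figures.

V ≈ 4.59 V

The wiper splits the pot into (1−α)R = 9.525 kΩ above and αR = 5.475 kΩ below.
Lower section ‖ load = 5.074 kΩ.
V_wiper = 13.2 × 5.074/(9.525 + 5.074) = 4.59 V.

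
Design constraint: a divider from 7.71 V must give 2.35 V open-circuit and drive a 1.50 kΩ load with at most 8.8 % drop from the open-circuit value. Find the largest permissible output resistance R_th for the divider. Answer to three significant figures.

Loading drop = R_th/(R_th + R_L) ≤ 0.0880, so R_th ≤ R_L · ε/(1−ε) = 1.50 kΩ × 0.0880/0.9120 = 145 Ω.

R_th ≤ 145 Ω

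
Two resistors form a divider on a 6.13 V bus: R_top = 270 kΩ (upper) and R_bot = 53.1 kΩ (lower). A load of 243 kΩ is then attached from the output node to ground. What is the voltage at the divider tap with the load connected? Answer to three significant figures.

V_out ≈ 0.852 V

The load sits in parallel with R_bot: R_bot‖R_L = (53.1 × 243) / (53.1 + 243) = 43.58 kΩ.
V_out = 6.13 × 43.58 / (270 + 43.58) = 6.13 × 43.58/313.6 = 0.852 V.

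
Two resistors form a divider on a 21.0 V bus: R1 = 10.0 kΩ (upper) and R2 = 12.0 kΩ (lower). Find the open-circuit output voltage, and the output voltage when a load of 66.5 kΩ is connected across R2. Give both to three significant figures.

Open-circuit: V = 21.0 × 12.0/(10.0 + 12.0) = 11.5 V.
With the load, R2 becomes R2‖R_L = 10.17 kΩ, so V = 21.0 × 10.17/20.17 = 10.6 V.

Unloaded: 11.5 V; loaded: 10.6 V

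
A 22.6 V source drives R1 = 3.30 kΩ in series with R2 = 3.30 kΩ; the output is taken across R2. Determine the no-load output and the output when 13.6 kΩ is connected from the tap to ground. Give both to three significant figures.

Open-circuit: V = 22.6 × 3.30/(3.30 + 3.30) = 11.3 V.
With the load, R2 becomes R2‖R_L = 2.656 kΩ, so V = 22.6 × 2.656/5.956 = 10.1 V.

Unloaded: 11.3 V; loaded: 10.1 V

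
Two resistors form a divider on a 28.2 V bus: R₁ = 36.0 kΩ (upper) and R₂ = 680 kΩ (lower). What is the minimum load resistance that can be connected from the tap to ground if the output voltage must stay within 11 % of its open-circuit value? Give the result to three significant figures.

Output resistance R_th = R₁‖R₂ = (36.0 × 680)/716.0 = 34.19 kΩ.
The fractional drop is R_th/(R_th + R_L); requiring this ≤ 0.110 gives R_L ≥ R_th(1/0.110 − 1) = 34.19 × 8.091 = 277 kΩ.

R_L(min) ≈ 277 kΩ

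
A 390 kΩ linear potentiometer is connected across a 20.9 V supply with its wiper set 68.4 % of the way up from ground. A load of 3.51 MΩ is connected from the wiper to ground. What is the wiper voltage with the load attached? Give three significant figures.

V ≈ 14.0 V

The wiper splits the pot into (1−α)R = 123.2 kΩ above and αR = 266.8 kΩ below.
Lower section ‖ load = 247.9 kΩ.
V_wiper = 20.9 × 247.9/(123.2 + 247.9) = 14.0 V.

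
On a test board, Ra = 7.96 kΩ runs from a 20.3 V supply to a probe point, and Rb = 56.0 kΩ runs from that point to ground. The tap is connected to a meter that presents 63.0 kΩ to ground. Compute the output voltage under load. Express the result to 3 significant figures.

The load sits in parallel with Rb: Rb‖R_L = (56.0 × 63.0) / (56.0 + 63.0) = 29.65 kΩ.
V_out = 20.3 × 29.65 / (7.96 + 29.65) = 20.3 × 29.65/37.61 = 16.0 V.

V_out ≈ 16.0 V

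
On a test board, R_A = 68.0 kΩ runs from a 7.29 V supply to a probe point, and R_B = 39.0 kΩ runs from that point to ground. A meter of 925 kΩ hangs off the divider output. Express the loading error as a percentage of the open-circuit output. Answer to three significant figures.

The divider's output (Thévenin) resistance is R_A‖R_B = 24.79 kΩ.
Fractional drop under load = R_th/(R_th + R_L) = 24.79 / (24.79 + 925) = 0.02610.
So the output falls by 2.61 %.

2.61 %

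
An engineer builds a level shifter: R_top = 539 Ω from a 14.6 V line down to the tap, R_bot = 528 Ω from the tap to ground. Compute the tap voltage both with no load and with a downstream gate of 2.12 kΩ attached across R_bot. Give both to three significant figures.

Unloaded: 7.22 V; loaded: 6.42 V

Open-circuit: V = 14.6 × 528/(539 + 528) = 7.22 V.
With the load, R_bot becomes R_bot‖R_L = 422.7 Ω, so V = 14.6 × 422.7/961.7 = 6.42 V.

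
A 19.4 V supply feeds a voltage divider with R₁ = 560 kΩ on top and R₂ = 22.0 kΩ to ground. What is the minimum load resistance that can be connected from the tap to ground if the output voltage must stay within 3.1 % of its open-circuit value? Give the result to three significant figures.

Output resistance R_th = R₁‖R₂ = (560 × 22.0)/582.0 = 21.17 kΩ.
The fractional drop is R_th/(R_th + R_L); requiring this ≤ 0.0310 gives R_L ≥ R_th(1/0.0310 − 1) = 21.17 × 31.26 = 662 kΩ.

R_L(min) ≈ 662 kΩ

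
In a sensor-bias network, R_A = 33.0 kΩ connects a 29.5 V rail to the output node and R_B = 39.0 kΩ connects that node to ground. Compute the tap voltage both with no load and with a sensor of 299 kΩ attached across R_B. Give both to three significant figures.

Open-circuit: V = 29.5 × 39.0/(33.0 + 39.0) = 16.0 V.
With the load, R_B becomes R_B‖R_L = 34.50 kΩ, so V = 29.5 × 34.50/67.50 = 15.1 V.

Unloaded: 16.0 V; loaded: 15.1 V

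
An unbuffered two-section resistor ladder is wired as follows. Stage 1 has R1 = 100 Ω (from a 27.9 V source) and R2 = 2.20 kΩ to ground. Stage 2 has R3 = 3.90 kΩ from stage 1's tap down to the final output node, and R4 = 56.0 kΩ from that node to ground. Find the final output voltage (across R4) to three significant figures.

Stage 2 presents R3+R4 = 59900 Ω as a load on stage 1's tap.
Stage 1's lower leg becomes R2‖(R3+R4) = 2122 Ω, so V_mid = 27.9 × 2122/2222 = 26.64 V.
Stage 2 is itself unloaded: V_out = V_mid × R4/(R3+R4) = 26.64 × 56000/59900 = 24.9 V.

V_out ≈ 24.9 V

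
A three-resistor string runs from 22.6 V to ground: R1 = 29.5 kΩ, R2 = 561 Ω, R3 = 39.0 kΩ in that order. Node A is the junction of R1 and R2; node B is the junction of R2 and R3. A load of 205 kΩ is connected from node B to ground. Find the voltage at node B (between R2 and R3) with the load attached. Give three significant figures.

V ≈ 11.8 V

At node B, R3 is in parallel with the load: R3‖R_L = 32770 Ω.
Below node A the resistance is R2 + (R3‖R_L) = 33330 Ω, so V_A = 22.6 × 33330/62830 = 11.99 V.
Then V_B = V_A × (R3‖R_L)/(R2 + R3‖R_L) = 11.99 × 32770/33330 = 11.8 V.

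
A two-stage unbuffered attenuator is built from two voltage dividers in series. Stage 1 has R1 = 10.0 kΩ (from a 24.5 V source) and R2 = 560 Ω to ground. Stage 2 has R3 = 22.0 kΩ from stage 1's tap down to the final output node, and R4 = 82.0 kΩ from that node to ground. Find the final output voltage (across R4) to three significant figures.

Stage 2 presents R3+R4 = 104000 Ω as a load on stage 1's tap.
Stage 1's lower leg becomes R2‖(R3+R4) = 557.0 Ω, so V_mid = 24.5 × 557.0/10560 = 1.293 V.
Stage 2 is itself unloaded: V_out = V_mid × R4/(R3+R4) = 1.293 × 82000/104000 = 1.02 V.

V_out ≈ 1.02 V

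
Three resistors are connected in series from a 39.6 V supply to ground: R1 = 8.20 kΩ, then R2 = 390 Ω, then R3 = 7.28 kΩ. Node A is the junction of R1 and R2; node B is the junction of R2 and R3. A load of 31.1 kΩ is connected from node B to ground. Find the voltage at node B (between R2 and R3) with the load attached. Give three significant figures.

V ≈ 16.1 V

At node B, R3 is in parallel with the load: R3‖R_L = 5899 Ω.
Below node A the resistance is R2 + (R3‖R_L) = 6289 Ω, so V_A = 39.6 × 6289/14490 = 17.19 V.
Then V_B = V_A × (R3‖R_L)/(R2 + R3‖R_L) = 17.19 × 5899/6289 = 16.1 V.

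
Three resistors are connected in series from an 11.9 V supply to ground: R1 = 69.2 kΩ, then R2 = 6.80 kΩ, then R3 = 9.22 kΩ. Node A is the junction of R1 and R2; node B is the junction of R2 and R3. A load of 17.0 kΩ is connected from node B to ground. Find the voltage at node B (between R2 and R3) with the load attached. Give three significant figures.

V ≈ 0.868 V

At node B, R3 is in parallel with the load: R3‖R_L = 5.978 kΩ.
Below node A the resistance is R2 + (R3‖R_L) = 12.78 kΩ, so V_A = 11.9 × 12.78/81.98 = 1.855 V.
Then V_B = V_A × (R3‖R_L)/(R2 + R3‖R_L) = 1.855 × 5.978/12.78 = 0.868 V.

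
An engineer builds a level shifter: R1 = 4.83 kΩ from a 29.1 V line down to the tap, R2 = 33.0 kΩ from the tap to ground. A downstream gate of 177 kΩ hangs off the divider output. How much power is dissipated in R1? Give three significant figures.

Total resistance from the source is R1 + (R2‖R_L) = 32.64 kΩ, so I = 29.1/32.64 kΩ = 0.8914 mA.
P = I²·R1 = (0.8914 mA)² × 4.83 kΩ = 3.84 mW.

P ≈ 3.84 mW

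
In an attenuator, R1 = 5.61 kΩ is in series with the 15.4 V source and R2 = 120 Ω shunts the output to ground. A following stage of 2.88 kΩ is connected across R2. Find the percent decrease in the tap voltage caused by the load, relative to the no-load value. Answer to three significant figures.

The divider's output (Thévenin) resistance is R1‖R2 = 117.5 Ω.
Fractional drop under load = R_th/(R_th + R_L) = 117.5 / (117.5 + 2880) = 0.03920.
So the output falls by 3.92 %.

3.92 %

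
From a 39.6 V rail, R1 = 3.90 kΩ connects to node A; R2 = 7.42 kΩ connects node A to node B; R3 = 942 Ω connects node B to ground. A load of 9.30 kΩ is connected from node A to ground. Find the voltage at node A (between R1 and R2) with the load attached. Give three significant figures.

V ≈ 21.0 V

Below node A the series string R2+R3 = 8362 Ω sits in parallel with the 9300 Ω load: 4403 Ω.
V_A = 39.6 × 4403/(3900 + 4403) = 21.0 V.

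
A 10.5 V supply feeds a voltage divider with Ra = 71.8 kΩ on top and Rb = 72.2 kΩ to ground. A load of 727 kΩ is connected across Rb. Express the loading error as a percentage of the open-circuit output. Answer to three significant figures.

4.72 %

The divider's output (Thévenin) resistance is Ra‖Rb = 36.00 kΩ.
Fractional drop under load = R_th/(R_th + R_L) = 36.00 / (36.00 + 727) = 0.04718.
So the output falls by 4.72 %.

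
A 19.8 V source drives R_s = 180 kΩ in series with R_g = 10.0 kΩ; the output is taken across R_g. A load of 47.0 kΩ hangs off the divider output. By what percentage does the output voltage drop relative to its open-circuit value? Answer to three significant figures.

The divider's output (Thévenin) resistance is R_s‖R_g = 9.474 kΩ.
Fractional drop under load = R_th/(R_th + R_L) = 9.474 / (9.474 + 47.0) = 0.1678.
So the output falls by 16.8 %.

16.8 %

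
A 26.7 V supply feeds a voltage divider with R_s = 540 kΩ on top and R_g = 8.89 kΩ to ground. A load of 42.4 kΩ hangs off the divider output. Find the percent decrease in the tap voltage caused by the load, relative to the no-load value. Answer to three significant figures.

17.1 %

The divider's output (Thévenin) resistance is R_s‖R_g = 8.746 kΩ.
Fractional drop under load = R_th/(R_th + R_L) = 8.746 / (8.746 + 42.4) = 0.1710.
So the output falls by 17.1 %.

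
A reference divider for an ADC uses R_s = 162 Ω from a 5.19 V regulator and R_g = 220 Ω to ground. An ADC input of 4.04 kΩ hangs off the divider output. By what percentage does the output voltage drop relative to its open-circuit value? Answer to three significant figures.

2.26 %

The divider's output (Thévenin) resistance is R_s‖R_g = 93.30 Ω.
Fractional drop under load = R_th/(R_th + R_L) = 93.30 / (93.30 + 4040) = 0.02257.
So the output falls by 2.26 %.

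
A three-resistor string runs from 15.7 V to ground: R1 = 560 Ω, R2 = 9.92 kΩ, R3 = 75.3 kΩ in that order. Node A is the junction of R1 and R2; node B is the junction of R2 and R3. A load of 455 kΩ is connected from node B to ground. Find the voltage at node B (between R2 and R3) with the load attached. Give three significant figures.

V ≈ 13.5 V

At node B, R3 is in parallel with the load: R3‖R_L = 64610 Ω.
Below node A the resistance is R2 + (R3‖R_L) = 74530 Ω, so V_A = 15.7 × 74530/75090 = 15.58 V.
Then V_B = V_A × (R3‖R_L)/(R2 + R3‖R_L) = 15.58 × 64610/74530 = 13.5 V.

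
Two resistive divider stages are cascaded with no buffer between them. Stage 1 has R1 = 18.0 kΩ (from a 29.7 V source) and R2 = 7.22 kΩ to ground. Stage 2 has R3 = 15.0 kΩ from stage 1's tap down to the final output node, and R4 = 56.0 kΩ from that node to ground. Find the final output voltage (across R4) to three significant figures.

Stage 2 presents R3+R4 = 71.00 kΩ as a load on stage 1's tap.
Stage 1's lower leg becomes R2‖(R3+R4) = 6.554 kΩ, so V_mid = 29.7 × 6.554/24.55 = 7.927 V.
Stage 2 is itself unloaded: V_out = V_mid × R4/(R3+R4) = 7.927 × 56.0/71.00 = 6.25 V.

V_out ≈ 6.25 V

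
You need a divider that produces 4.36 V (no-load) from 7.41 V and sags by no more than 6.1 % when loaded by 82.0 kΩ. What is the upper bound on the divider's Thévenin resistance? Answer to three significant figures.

R_th ≤ 5.33 kΩ

Loading drop = R_th/(R_th + R_L) ≤ 0.0610, so R_th ≤ R_L · ε/(1−ε) = 82.0 kΩ × 0.0610/0.9390 = 5.33 kΩ.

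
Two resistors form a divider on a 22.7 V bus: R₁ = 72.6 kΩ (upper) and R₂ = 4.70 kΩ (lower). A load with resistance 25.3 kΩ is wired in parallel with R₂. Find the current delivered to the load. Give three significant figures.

I_L ≈ 0.0464 mA

R₂‖R_L = 3.964 kΩ; V_out = 22.7 × 3.964/76.56 = 1.175 V.
I_L = V_out / R_L = 1.175 / 25.3 kΩ = 0.0464 mA.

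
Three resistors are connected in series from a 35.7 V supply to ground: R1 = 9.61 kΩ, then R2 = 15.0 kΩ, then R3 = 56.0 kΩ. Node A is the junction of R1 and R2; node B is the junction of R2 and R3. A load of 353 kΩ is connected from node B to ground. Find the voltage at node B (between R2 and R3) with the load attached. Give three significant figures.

At node B, R3 is in parallel with the load: R3‖R_L = 48.33 kΩ.
Below node A the resistance is R2 + (R3‖R_L) = 63.33 kΩ, so V_A = 35.7 × 63.33/72.94 = 31.00 V.
Then V_B = V_A × (R3‖R_L)/(R2 + R3‖R_L) = 31.00 × 48.33/63.33 = 23.7 V.

V ≈ 23.7 V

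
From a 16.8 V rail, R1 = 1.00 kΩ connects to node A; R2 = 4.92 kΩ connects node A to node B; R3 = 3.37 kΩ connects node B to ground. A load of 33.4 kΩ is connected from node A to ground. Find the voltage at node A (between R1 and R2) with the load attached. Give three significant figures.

Below node A the series string R2+R3 = 8.290 kΩ sits in parallel with the 33.4 kΩ load: 6.642 kΩ.
V_A = 16.8 × 6.642/(1.00 + 6.642) = 14.6 V.

V ≈ 14.6 V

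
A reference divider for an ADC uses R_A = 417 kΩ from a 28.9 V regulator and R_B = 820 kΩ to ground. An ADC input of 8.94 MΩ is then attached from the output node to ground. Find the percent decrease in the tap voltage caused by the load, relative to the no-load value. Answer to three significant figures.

The divider's output (Thévenin) resistance is R_A‖R_B = 276.4 kΩ.
Fractional drop under load = R_th/(R_th + R_L) = 276.4 / (276.4 + 8940) = 0.02999.
So the output falls by 3.00 %.

3.00 %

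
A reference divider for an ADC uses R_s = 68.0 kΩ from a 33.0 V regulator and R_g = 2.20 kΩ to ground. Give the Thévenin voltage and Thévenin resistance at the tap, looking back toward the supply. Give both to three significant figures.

V_th = 1.03 V, R_th = 2.13 kΩ

V_th is the open-circuit tap voltage: 33.0 × 2.20/(68.0 + 2.20) = 1.03 V.
With the supply zeroed, R_s and R_g appear in parallel from the tap: R_th = R_s‖R_g = (68.0 × 2.20)/70.20 = 2.13 kΩ.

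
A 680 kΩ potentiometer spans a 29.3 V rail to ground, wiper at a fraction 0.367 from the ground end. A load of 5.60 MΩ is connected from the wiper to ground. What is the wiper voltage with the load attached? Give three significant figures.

The wiper splits the pot into (1−α)R = 430.4 kΩ above and αR = 249.6 kΩ below.
Lower section ‖ load = 238.9 kΩ.
V_wiper = 29.3 × 238.9/(430.4 + 238.9) = 10.5 V.

V ≈ 10.5 V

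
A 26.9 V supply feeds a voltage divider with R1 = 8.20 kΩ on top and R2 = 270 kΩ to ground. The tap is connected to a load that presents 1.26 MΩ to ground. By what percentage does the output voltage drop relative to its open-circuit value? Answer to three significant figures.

0.628 %

The divider's output (Thévenin) resistance is R1‖R2 = 7.958 kΩ.
Fractional drop under load = R_th/(R_th + R_L) = 7.958 / (7.958 + 1260) = 0.006276.
So the output falls by 0.628 %.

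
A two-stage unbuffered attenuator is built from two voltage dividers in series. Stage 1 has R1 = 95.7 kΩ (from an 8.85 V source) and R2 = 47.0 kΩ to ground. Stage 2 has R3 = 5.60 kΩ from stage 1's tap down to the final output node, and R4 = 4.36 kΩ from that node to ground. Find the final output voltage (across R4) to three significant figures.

V_out ≈ 0.306 V

Stage 2 presents R3+R4 = 9.960 kΩ as a load on stage 1's tap.
Stage 1's lower leg becomes R2‖(R3+R4) = 8.218 kΩ, so V_mid = 8.85 × 8.218/103.9 = 0.6999 V.
Stage 2 is itself unloaded: V_out = V_mid × R4/(R3+R4) = 0.6999 × 4.36/9.960 = 0.306 V.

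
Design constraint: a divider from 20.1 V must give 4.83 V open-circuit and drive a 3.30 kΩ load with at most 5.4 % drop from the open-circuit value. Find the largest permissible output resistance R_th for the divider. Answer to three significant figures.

Loading drop = R_th/(R_th + R_L) ≤ 0.0540, so R_th ≤ R_L · ε/(1−ε) = 3.30 kΩ × 0.0540/0.9460 = 188 Ω.

R_th ≤ 188 Ω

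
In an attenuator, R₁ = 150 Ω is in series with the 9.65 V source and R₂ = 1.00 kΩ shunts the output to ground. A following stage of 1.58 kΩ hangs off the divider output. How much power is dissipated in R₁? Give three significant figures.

P ≈ 24.0 mW

Total resistance from the source is R₁ + (R₂‖R_L) = 762.4 Ω, so I = 9.65/762.4 Ω = 12.66 mA.
P = I²·R₁ = (12.66 mA)² × 150 Ω = 24.0 mW.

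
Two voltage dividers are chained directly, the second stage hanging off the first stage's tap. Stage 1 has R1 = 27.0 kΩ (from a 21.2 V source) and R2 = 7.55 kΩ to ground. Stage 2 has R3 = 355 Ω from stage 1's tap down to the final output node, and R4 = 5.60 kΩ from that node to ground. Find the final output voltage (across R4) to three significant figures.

Stage 2 presents R3+R4 = 5955 Ω as a load on stage 1's tap.
Stage 1's lower leg becomes R2‖(R3+R4) = 3329 Ω, so V_mid = 21.2 × 3329/30330 = 2.327 V.
Stage 2 is itself unloaded: V_out = V_mid × R4/(R3+R4) = 2.327 × 5600/5955 = 2.19 V.

V_out ≈ 2.19 V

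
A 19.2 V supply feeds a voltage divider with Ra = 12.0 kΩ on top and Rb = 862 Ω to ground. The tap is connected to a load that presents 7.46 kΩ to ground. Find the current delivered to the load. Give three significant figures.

Rb‖R_L = 772.7 Ω; V_out = 19.2 × 772.7/12770 = 1.162 V.
I_L = V_out / R_L = 1.162 / 7.46 kΩ = 0.156 mA.

I_L ≈ 0.156 mA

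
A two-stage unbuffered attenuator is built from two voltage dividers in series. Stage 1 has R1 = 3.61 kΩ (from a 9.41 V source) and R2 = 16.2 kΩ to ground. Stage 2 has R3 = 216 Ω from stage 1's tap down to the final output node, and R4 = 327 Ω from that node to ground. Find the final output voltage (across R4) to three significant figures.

Stage 2 presents R3+R4 = 543.0 Ω as a load on stage 1's tap.
Stage 1's lower leg becomes R2‖(R3+R4) = 525.4 Ω, so V_mid = 9.41 × 525.4/4135 = 1.196 V.
Stage 2 is itself unloaded: V_out = V_mid × R4/(R3+R4) = 1.196 × 327/543.0 = 0.720 V.

V_out ≈ 0.720 V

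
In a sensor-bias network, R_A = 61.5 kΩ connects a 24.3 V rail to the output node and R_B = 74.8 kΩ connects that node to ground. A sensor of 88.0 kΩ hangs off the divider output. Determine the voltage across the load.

V_out ≈ 9.64 V

The load sits in parallel with R_B: R_B‖R_L = (74.8 × 88.0) / (74.8 + 88.0) = 40.43 kΩ.
V_out = 24.3 × 40.43 / (61.5 + 40.43) = 24.3 × 40.43/101.9 = 9.64 V.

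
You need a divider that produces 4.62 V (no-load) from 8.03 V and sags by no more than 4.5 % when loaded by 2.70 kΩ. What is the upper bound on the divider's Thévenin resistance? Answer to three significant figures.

Loading drop = R_th/(R_th + R_L) ≤ 0.0450, so R_th ≤ R_L · ε/(1−ε) = 2.70 kΩ × 0.0450/0.9550 = 127 Ω.
(Any R1, R2 with R2/(R1+R2) = 0.575 and R1‖R2 ≤ 127 Ω will meet the spec.)

R_th ≤ 127 Ω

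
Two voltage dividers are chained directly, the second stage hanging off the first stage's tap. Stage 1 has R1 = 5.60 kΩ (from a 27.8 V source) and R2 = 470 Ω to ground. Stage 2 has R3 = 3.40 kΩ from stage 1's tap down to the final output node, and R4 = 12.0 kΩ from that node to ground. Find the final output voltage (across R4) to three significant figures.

V_out ≈ 1.63 V

Stage 2 presents R3+R4 = 15400 Ω as a load on stage 1's tap.
Stage 1's lower leg becomes R2‖(R3+R4) = 456.1 Ω, so V_mid = 27.8 × 456.1/6056 = 2.094 V.
Stage 2 is itself unloaded: V_out = V_mid × R4/(R3+R4) = 2.094 × 12000/15400 = 1.63 V.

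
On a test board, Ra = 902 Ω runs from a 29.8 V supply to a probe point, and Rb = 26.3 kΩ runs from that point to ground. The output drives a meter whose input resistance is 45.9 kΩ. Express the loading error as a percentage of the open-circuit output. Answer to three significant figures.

1.86 %

The divider's output (Thévenin) resistance is Ra‖Rb = 872.1 Ω.
Fractional drop under load = R_th/(R_th + R_L) = 872.1 / (872.1 + 45900) = 0.01865.
So the output falls by 1.86 %.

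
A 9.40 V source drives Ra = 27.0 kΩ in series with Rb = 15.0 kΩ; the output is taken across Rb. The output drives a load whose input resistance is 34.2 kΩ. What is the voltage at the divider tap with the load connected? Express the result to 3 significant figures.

V_out ≈ 2.62 V

The load sits in parallel with Rb: Rb‖R_L = (15.0 × 34.2) / (15.0 + 34.2) = 10.43 kΩ.
V_out = 9.40 × 10.43 / (27.0 + 10.43) = 9.40 × 10.43/37.43 = 2.62 V.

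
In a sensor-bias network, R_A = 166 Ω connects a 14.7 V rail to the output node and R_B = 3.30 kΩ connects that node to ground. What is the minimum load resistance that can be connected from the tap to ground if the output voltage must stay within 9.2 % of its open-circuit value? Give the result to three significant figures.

R_L(min) ≈ 1.56 kΩ

Output resistance R_th = R_A‖R_B = (166 × 3300)/3466 = 158.0 Ω.
The fractional drop is R_th/(R_th + R_L); requiring this ≤ 0.0920 gives R_L ≥ R_th(1/0.0920 − 1) = 158.0 × 9.870 = 1.56 kΩ.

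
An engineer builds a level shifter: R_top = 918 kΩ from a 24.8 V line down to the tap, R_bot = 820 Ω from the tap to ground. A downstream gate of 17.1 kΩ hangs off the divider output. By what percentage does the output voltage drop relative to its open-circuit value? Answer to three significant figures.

The divider's output (Thévenin) resistance is R_top‖R_bot = 819.3 Ω.
Fractional drop under load = R_th/(R_th + R_L) = 819.3 / (819.3 + 17100) = 0.04572.
So the output falls by 4.57 %.

4.57 %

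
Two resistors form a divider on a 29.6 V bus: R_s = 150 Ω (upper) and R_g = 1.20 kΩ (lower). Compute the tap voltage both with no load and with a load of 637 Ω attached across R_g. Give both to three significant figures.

Open-circuit: V = 29.6 × 1200/(150 + 1200) = 26.3 V.
With the load, R_g becomes R_g‖R_L = 416.1 Ω, so V = 29.6 × 416.1/566.1 = 21.8 V.

Unloaded: 26.3 V; loaded: 21.8 V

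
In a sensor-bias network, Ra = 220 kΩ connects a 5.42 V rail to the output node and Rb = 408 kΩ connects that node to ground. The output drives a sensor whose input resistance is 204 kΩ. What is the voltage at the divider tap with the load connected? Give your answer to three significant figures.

The load sits in parallel with Rb: Rb‖R_L = (408 × 204) / (408 + 204) = 136.0 kΩ.
V_out = 5.42 × 136.0 / (220 + 136.0) = 5.42 × 136.0/356.0 = 2.07 V.

V_out ≈ 2.07 V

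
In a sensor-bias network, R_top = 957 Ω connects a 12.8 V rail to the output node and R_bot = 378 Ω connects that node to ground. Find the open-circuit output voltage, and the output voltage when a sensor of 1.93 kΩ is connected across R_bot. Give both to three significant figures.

Unloaded: 3.62 V; loaded: 3.18 V

Open-circuit: V = 12.8 × 378/(957 + 378) = 3.62 V.
With the load, R_bot becomes R_bot‖R_L = 316.1 Ω, so V = 12.8 × 316.1/1273 = 3.18 V.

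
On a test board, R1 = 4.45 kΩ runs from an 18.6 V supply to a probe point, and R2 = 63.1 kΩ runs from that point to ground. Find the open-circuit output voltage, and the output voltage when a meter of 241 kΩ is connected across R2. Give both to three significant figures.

Unloaded: 17.4 V; loaded: 17.1 V

Open-circuit: V = 18.6 × 63.1/(4.45 + 63.1) = 17.4 V.
With the load, R2 becomes R2‖R_L = 50.01 kΩ, so V = 18.6 × 50.01/54.46 = 17.1 V.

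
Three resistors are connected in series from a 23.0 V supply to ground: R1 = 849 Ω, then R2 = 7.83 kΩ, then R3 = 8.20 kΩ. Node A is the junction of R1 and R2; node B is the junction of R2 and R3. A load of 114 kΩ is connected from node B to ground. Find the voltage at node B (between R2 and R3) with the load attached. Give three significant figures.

V ≈ 10.8 V

At node B, R3 is in parallel with the load: R3‖R_L = 7650 Ω.
Below node A the resistance is R2 + (R3‖R_L) = 15480 Ω, so V_A = 23.0 × 15480/16330 = 21.80 V.
Then V_B = V_A × (R3‖R_L)/(R2 + R3‖R_L) = 21.80 × 7650/15480 = 10.8 V.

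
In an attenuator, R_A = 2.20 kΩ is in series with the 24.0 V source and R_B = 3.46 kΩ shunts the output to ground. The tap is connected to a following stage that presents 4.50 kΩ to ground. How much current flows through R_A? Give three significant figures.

R_B‖R_L = 1.956 kΩ, so the source sees R_A + R_B‖R_L = 4.156 kΩ.
I = 24.0 V / 4.156 kΩ = 5.77 mA.

I ≈ 5.77 mA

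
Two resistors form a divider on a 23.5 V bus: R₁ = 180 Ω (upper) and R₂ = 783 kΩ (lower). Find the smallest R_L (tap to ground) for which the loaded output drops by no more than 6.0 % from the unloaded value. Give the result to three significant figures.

R_L(min) ≈ 2.82 kΩ

Output resistance R_th = R₁‖R₂ = (180 × 783000)/783200 = 180.0 Ω.
The fractional drop is R_th/(R_th + R_L); requiring this ≤ 0.0600 gives R_L ≥ R_th(1/0.0600 − 1) = 180.0 × 15.67 = 2.82 kΩ.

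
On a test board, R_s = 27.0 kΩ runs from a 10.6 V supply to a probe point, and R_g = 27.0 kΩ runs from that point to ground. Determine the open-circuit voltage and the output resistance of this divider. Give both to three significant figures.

V_th is the open-circuit tap voltage: 10.6 × 27.0/(27.0 + 27.0) = 5.30 V.
With the supply zeroed, R_s and R_g appear in parallel from the tap: R_th = R_s‖R_g = (27.0 × 27.0)/54.00 = 13.5 kΩ.

V_th = 5.30 V, R_th = 13.5 kΩ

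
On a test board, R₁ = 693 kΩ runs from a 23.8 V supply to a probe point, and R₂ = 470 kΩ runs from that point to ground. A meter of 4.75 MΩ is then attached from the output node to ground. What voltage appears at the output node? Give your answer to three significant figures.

The load sits in parallel with R₂: R₂‖R_L = (470 × 4750) / (470 + 4750) = 427.7 kΩ.
V_out = 23.8 × 427.7 / (693 + 427.7) = 23.8 × 427.7/1121 = 9.08 V.

V_out ≈ 9.08 V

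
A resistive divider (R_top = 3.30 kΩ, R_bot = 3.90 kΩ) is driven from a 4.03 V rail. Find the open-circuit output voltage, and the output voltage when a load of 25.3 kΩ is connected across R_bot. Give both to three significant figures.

Open-circuit: V = 4.03 × 3.90/(3.30 + 3.90) = 2.18 V.
With the load, R_bot becomes R_bot‖R_L = 3.379 kΩ, so V = 4.03 × 3.379/6.679 = 2.04 V.

Unloaded: 2.18 V; loaded: 2.04 V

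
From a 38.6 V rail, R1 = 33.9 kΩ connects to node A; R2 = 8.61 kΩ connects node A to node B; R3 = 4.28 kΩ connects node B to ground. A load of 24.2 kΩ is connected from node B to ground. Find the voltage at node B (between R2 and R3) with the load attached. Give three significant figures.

At node B, R3 is in parallel with the load: R3‖R_L = 3.637 kΩ.
Below node A the resistance is R2 + (R3‖R_L) = 12.25 kΩ, so V_A = 38.6 × 12.25/46.15 = 10.24 V.
Then V_B = V_A × (R3‖R_L)/(R2 + R3‖R_L) = 10.24 × 3.637/12.25 = 3.04 V.

V ≈ 3.04 V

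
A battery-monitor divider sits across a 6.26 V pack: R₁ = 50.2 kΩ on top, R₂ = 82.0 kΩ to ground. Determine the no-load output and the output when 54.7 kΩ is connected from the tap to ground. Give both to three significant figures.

Unloaded: 3.88 V; loaded: 2.47 V

Open-circuit: V = 6.26 × 82.0/(50.2 + 82.0) = 3.88 V.
With the load, R₂ becomes R₂‖R_L = 32.81 kΩ, so V = 6.26 × 32.81/83.01 = 2.47 V.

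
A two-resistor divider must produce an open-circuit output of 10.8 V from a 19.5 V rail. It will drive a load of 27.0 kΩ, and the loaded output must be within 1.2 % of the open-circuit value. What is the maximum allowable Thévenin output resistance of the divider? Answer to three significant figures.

R_th ≤ 328 Ω

Loading drop = R_th/(R_th + R_L) ≤ 0.0120, so R_th ≤ R_L · ε/(1−ε) = 27.0 kΩ × 0.0120/0.9880 = 328 Ω.
(Any R1, R2 with R2/(R1+R2) = 0.554 and R1‖R2 ≤ 328 Ω will meet the spec.)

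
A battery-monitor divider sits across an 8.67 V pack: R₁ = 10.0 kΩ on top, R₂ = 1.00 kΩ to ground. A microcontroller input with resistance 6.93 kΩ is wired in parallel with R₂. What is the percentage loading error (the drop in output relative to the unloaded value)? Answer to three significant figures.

11.6 %

The divider's output (Thévenin) resistance is R₁‖R₂ = 0.9091 kΩ.
Fractional drop under load = R_th/(R_th + R_L) = 0.9091 / (0.9091 + 6.93) = 0.1160.
So the output falls by 11.6 %.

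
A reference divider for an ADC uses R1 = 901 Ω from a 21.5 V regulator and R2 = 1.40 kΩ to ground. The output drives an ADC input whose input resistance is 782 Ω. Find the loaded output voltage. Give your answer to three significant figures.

V_out ≈ 7.69 V

The load sits in parallel with R2: R2‖R_L = (1400 × 782) / (1400 + 782) = 501.7 Ω.
V_out = 21.5 × 501.7 / (901 + 501.7) = 21.5 × 501.7/1403 = 7.69 V.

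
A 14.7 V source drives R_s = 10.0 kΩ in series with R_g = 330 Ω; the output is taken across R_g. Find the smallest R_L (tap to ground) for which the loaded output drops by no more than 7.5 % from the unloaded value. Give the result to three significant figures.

Output resistance R_th = R_s‖R_g = (10000 × 330)/10330 = 319.5 Ω.
The fractional drop is R_th/(R_th + R_L); requiring this ≤ 0.0750 gives R_L ≥ R_th(1/0.0750 − 1) = 319.5 × 12.33 = 3.94 kΩ.

R_L(min) ≈ 3.94 kΩ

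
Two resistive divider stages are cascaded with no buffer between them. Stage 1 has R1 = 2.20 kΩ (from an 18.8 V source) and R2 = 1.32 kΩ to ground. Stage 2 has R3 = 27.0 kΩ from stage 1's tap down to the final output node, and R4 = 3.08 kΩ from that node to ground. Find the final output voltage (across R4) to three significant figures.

Stage 2 presents R3+R4 = 30.08 kΩ as a load on stage 1's tap.
Stage 1's lower leg becomes R2‖(R3+R4) = 1.265 kΩ, so V_mid = 18.8 × 1.265/3.465 = 6.862 V.
Stage 2 is itself unloaded: V_out = V_mid × R4/(R3+R4) = 6.862 × 3.08/30.08 = 0.703 V.

V_out ≈ 0.703 V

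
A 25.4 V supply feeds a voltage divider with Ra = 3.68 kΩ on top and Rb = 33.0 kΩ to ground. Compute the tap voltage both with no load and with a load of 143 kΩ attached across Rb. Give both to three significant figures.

Unloaded: 22.9 V; loaded: 22.3 V

Open-circuit: V = 25.4 × 33.0/(3.68 + 33.0) = 22.9 V.
With the load, Rb becomes Rb‖R_L = 26.81 kΩ, so V = 25.4 × 26.81/30.49 = 22.3 V.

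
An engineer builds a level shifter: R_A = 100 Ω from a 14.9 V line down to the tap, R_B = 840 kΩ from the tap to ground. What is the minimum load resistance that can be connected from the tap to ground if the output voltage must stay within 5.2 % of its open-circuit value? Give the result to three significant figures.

Output resistance R_th = R_A‖R_B = (100 × 840000)/840100 = 99.99 Ω.
The fractional drop is R_th/(R_th + R_L); requiring this ≤ 0.0520 gives R_L ≥ R_th(1/0.0520 − 1) = 99.99 × 18.23 = 1.82 kΩ.

R_L(min) ≈ 1.82 kΩ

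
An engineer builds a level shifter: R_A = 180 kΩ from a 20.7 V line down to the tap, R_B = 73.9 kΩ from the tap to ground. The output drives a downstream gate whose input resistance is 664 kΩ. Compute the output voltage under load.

The load sits in parallel with R_B: R_B‖R_L = (73.9 × 664) / (73.9 + 664) = 66.50 kΩ.
V_out = 20.7 × 66.50 / (180 + 66.50) = 20.7 × 66.50/246.5 = 5.58 V.

V_out ≈ 5.58 V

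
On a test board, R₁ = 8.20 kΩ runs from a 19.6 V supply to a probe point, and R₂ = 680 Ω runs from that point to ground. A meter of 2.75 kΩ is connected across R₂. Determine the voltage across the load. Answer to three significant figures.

The load sits in parallel with R₂: R₂‖R_L = (680 × 2750) / (680 + 2750) = 545.2 Ω.
V_out = 19.6 × 545.2 / (8200 + 545.2) = 19.6 × 545.2/8745 = 1.22 V.

V_out ≈ 1.22 V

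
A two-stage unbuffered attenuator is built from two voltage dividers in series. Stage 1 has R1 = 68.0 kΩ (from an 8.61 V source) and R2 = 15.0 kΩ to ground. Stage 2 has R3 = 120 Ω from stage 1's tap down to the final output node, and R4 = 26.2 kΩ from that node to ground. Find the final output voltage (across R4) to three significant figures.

V_out ≈ 1.06 V

Stage 2 presents R3+R4 = 26320 Ω as a load on stage 1's tap.
Stage 1's lower leg becomes R2‖(R3+R4) = 9555 Ω, so V_mid = 8.61 × 9555/77550 = 1.061 V.
Stage 2 is itself unloaded: V_out = V_mid × R4/(R3+R4) = 1.061 × 26200/26320 = 1.06 V.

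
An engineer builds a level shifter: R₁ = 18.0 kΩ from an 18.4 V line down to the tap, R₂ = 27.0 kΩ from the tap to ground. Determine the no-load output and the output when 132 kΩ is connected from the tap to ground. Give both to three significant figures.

Open-circuit: V = 18.4 × 27.0/(18.0 + 27.0) = 11.0 V.
With the load, R₂ becomes R₂‖R_L = 22.42 kΩ, so V = 18.4 × 22.42/40.42 = 10.2 V.

Unloaded: 11.0 V; loaded: 10.2 V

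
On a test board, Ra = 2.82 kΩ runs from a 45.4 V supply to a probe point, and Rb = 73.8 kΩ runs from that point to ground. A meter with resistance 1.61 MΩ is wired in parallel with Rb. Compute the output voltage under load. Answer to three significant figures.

The load sits in parallel with Rb: Rb‖R_L = (73.8 × 1610) / (73.8 + 1610) = 70.57 kΩ.
V_out = 45.4 × 70.57 / (2.82 + 70.57) = 45.4 × 70.57/73.39 = 43.7 V.

V_out ≈ 43.7 V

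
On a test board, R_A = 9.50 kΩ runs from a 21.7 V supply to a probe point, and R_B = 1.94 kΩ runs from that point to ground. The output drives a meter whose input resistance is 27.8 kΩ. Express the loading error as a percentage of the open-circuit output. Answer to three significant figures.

5.48 %

The divider's output (Thévenin) resistance is R_A‖R_B = 1.611 kΩ.
Fractional drop under load = R_th/(R_th + R_L) = 1.611 / (1.611 + 27.8) = 0.05478.
So the output falls by 5.48 %.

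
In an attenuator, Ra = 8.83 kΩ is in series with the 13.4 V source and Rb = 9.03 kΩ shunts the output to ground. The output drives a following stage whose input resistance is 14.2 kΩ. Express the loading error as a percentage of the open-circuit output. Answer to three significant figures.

The divider's output (Thévenin) resistance is Ra‖Rb = 4.464 kΩ.
Fractional drop under load = R_th/(R_th + R_L) = 4.464 / (4.464 + 14.2) = 0.2392.
So the output falls by 23.9 %.

23.9 %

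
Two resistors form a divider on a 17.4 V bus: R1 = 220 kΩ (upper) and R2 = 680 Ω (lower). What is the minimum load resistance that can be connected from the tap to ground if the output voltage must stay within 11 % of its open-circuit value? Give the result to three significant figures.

R_L(min) ≈ 5.48 kΩ

Output resistance R_th = R1‖R2 = (220000 × 680)/220700 = 677.9 Ω.
The fractional drop is R_th/(R_th + R_L); requiring this ≤ 0.110 gives R_L ≥ R_th(1/0.110 − 1) = 677.9 × 8.091 = 5.48 kΩ.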